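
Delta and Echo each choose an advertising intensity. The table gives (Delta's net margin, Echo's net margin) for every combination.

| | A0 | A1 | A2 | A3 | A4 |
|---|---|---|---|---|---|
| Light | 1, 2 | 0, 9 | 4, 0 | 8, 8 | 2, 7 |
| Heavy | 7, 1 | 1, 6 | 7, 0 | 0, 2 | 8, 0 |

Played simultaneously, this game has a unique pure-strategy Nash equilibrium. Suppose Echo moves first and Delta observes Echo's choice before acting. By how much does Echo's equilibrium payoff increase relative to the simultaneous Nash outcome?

Work backward from Delta's decision.
- A0 → Delta plays Heavy (best of 1, 7); Echo gets 1.
- A1 → Delta plays Heavy (best of 0, 1); Echo gets 6.
- A2 → Delta plays Heavy (best of 4, 7); Echo gets 0.
- A3 → Delta plays Light (best of 8, 0); Echo gets 8.
- A4 → Delta plays Heavy (best of 2, 8); Echo gets 0.
Echo's induced payoffs are 1, 6, 0, 8, 0, so Echo commits to A3. Subgame-perfect outcome: (Light, A3) with payoffs (8, 8).
Now find the simultaneous Nash equilibrium.
Delta's best replies: A0→Heavy; A1→Heavy; A2→Heavy; A3→Light; A4→Heavy.
Echo's best replies: Light→A1; Heavy→A1.
The unique mutual best reply is (Heavy, A1), giving (1, 6).
Echo's commitment gain: 8 − 6 = 2.

2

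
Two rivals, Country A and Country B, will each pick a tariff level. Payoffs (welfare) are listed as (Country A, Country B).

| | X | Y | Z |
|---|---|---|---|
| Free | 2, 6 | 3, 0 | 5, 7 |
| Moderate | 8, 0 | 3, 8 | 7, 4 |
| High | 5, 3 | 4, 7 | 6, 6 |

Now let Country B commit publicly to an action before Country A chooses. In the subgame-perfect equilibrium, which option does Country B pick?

Y

Work backward from Country A's decision.
- X → Country A plays Moderate (best of 2, 8, 5); Country B gets 0.
- Y → Country A plays High (best of 3, 3, 4); Country B gets 7.
- Z → Country A plays Moderate (best of 5, 7, 6); Country B gets 4.
Country B's induced payoffs are 0, 7, 4, so Country B commits to Y. Subgame-perfect outcome: (High, Y) with payoffs (4, 7).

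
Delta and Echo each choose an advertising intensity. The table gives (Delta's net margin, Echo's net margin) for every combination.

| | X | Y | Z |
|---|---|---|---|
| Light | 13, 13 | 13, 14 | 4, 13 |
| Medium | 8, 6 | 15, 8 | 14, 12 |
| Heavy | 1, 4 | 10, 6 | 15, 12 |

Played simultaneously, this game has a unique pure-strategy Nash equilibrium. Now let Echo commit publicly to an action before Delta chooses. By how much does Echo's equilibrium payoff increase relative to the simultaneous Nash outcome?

Work backward from Delta's decision.
- X: Delta compares 13, 8, 1 and picks Light; Echo would get 13.
- Y: Delta compares 13, 15, 10 and picks Medium; Echo would get 8.
- Z: Delta compares 4, 14, 15 and picks Heavy; Echo would get 12.
Echo's induced payoffs are 13, 8, 12, so Echo commits to X. Subgame-perfect outcome: (Light, X) with payoffs (13, 13).
For the simultaneous game, intersect best replies.
Delta's best replies: X→Light; Y→Medium; Z→Heavy.
Echo's best replies: Light→Y; Medium→Z; Heavy→Z.
The unique mutual best reply is (Heavy, Z), giving (15, 12).
Echo's commitment gain: 13 − 12 = 1.

1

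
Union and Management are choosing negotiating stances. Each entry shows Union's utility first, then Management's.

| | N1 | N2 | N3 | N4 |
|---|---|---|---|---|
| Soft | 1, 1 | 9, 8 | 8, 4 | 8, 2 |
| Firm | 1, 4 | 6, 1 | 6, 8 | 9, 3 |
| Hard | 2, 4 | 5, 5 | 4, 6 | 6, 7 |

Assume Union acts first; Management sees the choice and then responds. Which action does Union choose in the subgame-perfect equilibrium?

Soft

Solve by backward induction (Union leads).
- Soft: Management compares 1, 8, 4, 2 and picks N2; Union would get 9.
- Firm: Management compares 4, 1, 8, 3 and picks N3; Union would get 6.
- Hard: Management compares 4, 5, 6, 7 and picks N4; Union would get 6.
Among 9, 6, 6, the best is 9 at Soft. Subgame-perfect outcome: (Soft, N2) with payoffs (9, 8).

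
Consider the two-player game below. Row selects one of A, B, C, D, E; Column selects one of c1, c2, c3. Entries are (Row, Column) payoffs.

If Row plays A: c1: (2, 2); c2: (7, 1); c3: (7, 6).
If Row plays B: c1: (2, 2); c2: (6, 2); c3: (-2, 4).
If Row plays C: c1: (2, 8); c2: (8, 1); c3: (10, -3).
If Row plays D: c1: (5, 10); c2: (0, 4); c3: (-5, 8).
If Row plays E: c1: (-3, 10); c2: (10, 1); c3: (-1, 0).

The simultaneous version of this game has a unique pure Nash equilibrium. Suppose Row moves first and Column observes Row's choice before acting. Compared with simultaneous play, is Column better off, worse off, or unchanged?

Backward induction with Row moving first.
- A: BR = c3, leader payoff 7.
- B: BR = c3, leader payoff -2.
- C: BR = c1, leader payoff 2.
- D: BR = c1, leader payoff 5.
- E: BR = c1, leader payoff -3.
Row's induced payoffs are 7, -2, 2, 5, -3, so Row commits to A. Subgame-perfect outcome: (A, c3) with payoffs (7, 6).
Now find the simultaneous Nash equilibrium.
Row's best replies: c1→D; c2→E; c3→C.
Column's best replies: A→c3; B→c3; C→c1; D→c1; E→c1.
The unique mutual best reply is (D, c1), giving (5, 10).
Column earns 6 sequentially versus 10 at the Nash outcome: worse off.

worse off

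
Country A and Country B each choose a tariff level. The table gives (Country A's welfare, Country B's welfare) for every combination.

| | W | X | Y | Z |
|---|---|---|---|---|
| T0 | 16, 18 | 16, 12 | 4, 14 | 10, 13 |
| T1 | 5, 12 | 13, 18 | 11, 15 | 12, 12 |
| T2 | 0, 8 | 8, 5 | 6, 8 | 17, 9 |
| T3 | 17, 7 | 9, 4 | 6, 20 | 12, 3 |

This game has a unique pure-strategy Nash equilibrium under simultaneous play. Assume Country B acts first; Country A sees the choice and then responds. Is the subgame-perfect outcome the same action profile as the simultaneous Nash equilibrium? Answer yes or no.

Solve by backward induction (Country B leads).
- W: Country A compares 16, 5, 0, 17 and picks T3; Country B would get 7.
- X: Country A compares 16, 13, 8, 9 and picks T0; Country B would get 12.
- Y: Country A compares 4, 11, 6, 6 and picks T1; Country B would get 15.
- Z: Country A compares 10, 12, 17, 12 and picks T2; Country B would get 9.
Among 7, 12, 15, 9, the best is 15 at Y. Subgame-perfect outcome: (T1, Y) with payoffs (11, 15).
Now find the simultaneous Nash equilibrium.
Country A's best replies: W→T3; X→T0; Y→T1; Z→T2.
Country B's best replies: T0→W; T1→X; T2→Z; T3→Y.
The unique mutual best reply is (T2, Z), giving (17, 9).
Sequential outcome (T1, Y) differs from the Nash profile (T2, Z).

no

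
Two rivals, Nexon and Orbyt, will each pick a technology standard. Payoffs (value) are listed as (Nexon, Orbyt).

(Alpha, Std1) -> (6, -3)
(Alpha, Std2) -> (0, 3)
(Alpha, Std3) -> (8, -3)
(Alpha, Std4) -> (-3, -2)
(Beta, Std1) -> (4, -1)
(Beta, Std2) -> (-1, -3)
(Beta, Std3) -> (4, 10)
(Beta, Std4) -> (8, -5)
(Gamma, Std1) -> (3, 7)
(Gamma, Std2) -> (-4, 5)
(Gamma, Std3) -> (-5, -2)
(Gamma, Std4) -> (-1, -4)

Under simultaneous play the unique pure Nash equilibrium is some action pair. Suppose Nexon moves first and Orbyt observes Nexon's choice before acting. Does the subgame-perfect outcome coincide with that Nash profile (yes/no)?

no

Work backward from Orbyt's decision.
- Alpha: Orbyt compares -3, 3, -3, -2 and picks Std2; Nexon would get 0.
- Beta: Orbyt compares -1, -3, 10, -5 and picks Std3; Nexon would get 4.
- Gamma: Orbyt compares 7, 5, -2, -4 and picks Std1; Nexon would get 3.
Nexon's induced payoffs are 0, 4, 3, so Nexon commits to Beta. Subgame-perfect outcome: (Beta, Std3) with payoffs (4, 10).
Now find the simultaneous Nash equilibrium.
Nexon's best replies: Std1→Alpha; Std2→Alpha; Std3→Alpha; Std4→Beta.
Orbyt's best replies: Alpha→Std2; Beta→Std3; Gamma→Std1.
Only (Alpha, Std2) has each player best-responding; Nash payoffs (0, 3).
Sequential outcome (Beta, Std3) differs from the Nash profile (Alpha, Std2).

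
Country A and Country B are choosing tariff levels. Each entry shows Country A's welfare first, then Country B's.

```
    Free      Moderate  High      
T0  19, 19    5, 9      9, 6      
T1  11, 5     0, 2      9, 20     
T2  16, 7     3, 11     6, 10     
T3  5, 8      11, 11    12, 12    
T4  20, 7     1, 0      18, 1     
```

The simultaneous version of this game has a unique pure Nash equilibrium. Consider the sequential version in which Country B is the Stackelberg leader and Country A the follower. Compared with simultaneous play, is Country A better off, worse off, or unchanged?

worse off

Country A best-responds to each possible Country B move:
- Free: BR = T4, leader payoff 7.
- Moderate: BR = T3, leader payoff 11.
- High: BR = T4, leader payoff 1.
Among 7, 11, 1, the best is 11 at Moderate. Subgame-perfect outcome: (T3, Moderate) with payoffs (11, 11).
Under simultaneous play:
Country A's best replies: Free→T4; Moderate→T3; High→T4.
Country B's best replies: T0→Free; T1→High; T2→Moderate; T3→High; T4→Free.
The unique mutual best reply is (T4, Free), giving (20, 7).
Country A earns 11 sequentially versus 20 at the Nash outcome: worse off.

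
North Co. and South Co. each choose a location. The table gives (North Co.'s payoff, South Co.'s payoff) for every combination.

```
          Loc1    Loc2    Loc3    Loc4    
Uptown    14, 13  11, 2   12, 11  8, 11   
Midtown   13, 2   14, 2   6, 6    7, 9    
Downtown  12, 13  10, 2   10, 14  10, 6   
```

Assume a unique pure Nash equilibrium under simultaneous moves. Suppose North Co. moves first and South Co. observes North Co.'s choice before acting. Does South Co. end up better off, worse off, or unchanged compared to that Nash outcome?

unchanged

Work backward from South Co.'s decision.
- Uptown: BR = Loc1, leader payoff 14.
- Midtown: BR = Loc4, leader payoff 7.
- Downtown: BR = Loc3, leader payoff 10.
North Co.'s induced payoffs are 14, 7, 10, so North Co. commits to Uptown. Subgame-perfect outcome: (Uptown, Loc1) with payoffs (14, 13).
Now find the simultaneous Nash equilibrium.
North Co.'s best replies: Loc1→Uptown; Loc2→Midtown; Loc3→Uptown; Loc4→Downtown.
South Co.'s best replies: Uptown→Loc1; Midtown→Loc4; Downtown→Loc3.
The unique mutual best reply is (Uptown, Loc1), giving (14, 13).
South Co. earns 13 sequentially versus 13 at the Nash outcome: unchanged.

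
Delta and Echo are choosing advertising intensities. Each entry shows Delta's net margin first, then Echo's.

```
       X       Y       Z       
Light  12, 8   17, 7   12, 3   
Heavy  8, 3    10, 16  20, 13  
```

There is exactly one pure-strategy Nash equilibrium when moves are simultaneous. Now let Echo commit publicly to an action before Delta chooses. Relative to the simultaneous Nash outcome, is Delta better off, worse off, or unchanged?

Backward induction with Echo moving first.
- X: BR = Light, leader payoff 8.
- Y: BR = Light, leader payoff 7.
- Z: BR = Heavy, leader payoff 13.
Maximizing over 8, 7, 13, Echo chooses Z. Subgame-perfect outcome: (Heavy, Z) with payoffs (20, 13).
For the simultaneous game, intersect best replies.
Delta's best replies: X→Light; Y→Light; Z→Heavy.
Echo's best replies: Light→X; Heavy→Y.
Only (Light, X) has each player best-responding; Nash payoffs (12, 8).
Delta earns 20 sequentially versus 12 at the Nash outcome: better off.

better off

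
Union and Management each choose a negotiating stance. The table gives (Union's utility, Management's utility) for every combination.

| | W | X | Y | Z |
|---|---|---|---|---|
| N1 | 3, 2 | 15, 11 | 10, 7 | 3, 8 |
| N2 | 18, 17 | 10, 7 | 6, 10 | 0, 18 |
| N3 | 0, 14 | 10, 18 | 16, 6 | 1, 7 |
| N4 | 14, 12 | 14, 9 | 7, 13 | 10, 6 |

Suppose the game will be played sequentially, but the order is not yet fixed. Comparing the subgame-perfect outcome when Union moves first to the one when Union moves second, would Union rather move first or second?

second

If Union leads: Management's best replies are N1→X, N2→Z, N3→X, N4→Y; Union's induced payoffs 15, 0, 10, 7; outcome (N1, X), payoffs (15, 11).
If Management leads: Union's best replies are W→N2, X→N1, Y→N3, Z→N4; Management's induced payoffs 17, 11, 6, 6; outcome (N2, W), payoffs (18, 17).
Union gets 15 moving first and 18 moving second, so Union prefers to move second.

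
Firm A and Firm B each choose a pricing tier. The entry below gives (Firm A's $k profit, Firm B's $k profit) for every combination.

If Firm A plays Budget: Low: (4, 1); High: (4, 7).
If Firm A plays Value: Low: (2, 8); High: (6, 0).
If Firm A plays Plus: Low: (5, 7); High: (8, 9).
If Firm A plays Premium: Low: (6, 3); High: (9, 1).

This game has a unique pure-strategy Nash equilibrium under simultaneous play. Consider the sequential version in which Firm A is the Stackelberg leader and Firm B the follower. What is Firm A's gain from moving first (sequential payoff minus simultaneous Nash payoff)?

Backward induction with Firm A moving first.
- Budget: BR = High, leader payoff 4.
- Value: BR = Low, leader payoff 2.
- Plus: BR = High, leader payoff 8.
- Premium: BR = Low, leader payoff 6.
Firm A's induced payoffs are 4, 2, 8, 6, so Firm A commits to Plus. Subgame-perfect outcome: (Plus, High) with payoffs (8, 9).
For the simultaneous game, intersect best replies.
Firm A's best replies: Low→Premium; High→Premium.
Firm B's best replies: Budget→High; Value→Low; Plus→High; Premium→Low.
The unique mutual best reply is (Premium, Low), giving (6, 3).
Firm A's commitment gain: 8 − 6 = 2.

2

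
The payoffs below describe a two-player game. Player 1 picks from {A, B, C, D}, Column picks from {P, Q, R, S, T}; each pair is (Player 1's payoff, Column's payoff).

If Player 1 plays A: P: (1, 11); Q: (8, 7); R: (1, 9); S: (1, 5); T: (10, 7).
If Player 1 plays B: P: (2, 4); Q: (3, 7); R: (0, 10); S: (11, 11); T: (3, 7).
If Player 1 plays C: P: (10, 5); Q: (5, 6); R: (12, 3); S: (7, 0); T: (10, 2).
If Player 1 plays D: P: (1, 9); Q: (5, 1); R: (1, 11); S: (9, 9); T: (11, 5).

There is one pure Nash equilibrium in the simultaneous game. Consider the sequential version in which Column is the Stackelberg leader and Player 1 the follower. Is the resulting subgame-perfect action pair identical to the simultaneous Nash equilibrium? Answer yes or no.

yes

Backward induction with Column moving first.
- P: Player 1 compares 1, 2, 10, 1 and picks C; Column would get 5.
- Q: Player 1 compares 8, 3, 5, 5 and picks A; Column would get 7.
- R: Player 1 compares 1, 0, 12, 1 and picks C; Column would get 3.
- S: Player 1 compares 1, 11, 7, 9 and picks B; Column would get 11.
- T: Player 1 compares 10, 3, 10, 11 and picks D; Column would get 5.
Column's induced payoffs are 5, 7, 3, 11, 5, so Column commits to S. Subgame-perfect outcome: (B, S) with payoffs (11, 11).
Under simultaneous play:
Player 1's best replies: P→C; Q→A; R→C; S→B; T→D.
Column's best replies: A→P; B→S; C→Q; D→R.
Only (B, S) has each player best-responding; Nash payoffs (11, 11).
Sequential outcome (B, S) coincides with the Nash profile (B, S).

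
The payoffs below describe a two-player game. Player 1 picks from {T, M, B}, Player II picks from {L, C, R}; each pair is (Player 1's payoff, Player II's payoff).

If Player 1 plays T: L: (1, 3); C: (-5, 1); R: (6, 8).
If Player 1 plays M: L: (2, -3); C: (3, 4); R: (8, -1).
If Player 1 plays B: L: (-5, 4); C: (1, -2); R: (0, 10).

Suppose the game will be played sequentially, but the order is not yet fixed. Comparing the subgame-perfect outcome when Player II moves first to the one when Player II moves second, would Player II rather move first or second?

If Player 1 leads: Player II's best replies are T→R, M→C, B→R; Player 1's induced payoffs 6, 3, 0; outcome (T, R), payoffs (6, 8).
If Player II leads: Player 1's best replies are L→M, C→M, R→M; Player II's induced payoffs -3, 4, -1; outcome (M, C), payoffs (3, 4).
Player II gets 4 moving first and 8 moving second, so Player II prefers to move second.

second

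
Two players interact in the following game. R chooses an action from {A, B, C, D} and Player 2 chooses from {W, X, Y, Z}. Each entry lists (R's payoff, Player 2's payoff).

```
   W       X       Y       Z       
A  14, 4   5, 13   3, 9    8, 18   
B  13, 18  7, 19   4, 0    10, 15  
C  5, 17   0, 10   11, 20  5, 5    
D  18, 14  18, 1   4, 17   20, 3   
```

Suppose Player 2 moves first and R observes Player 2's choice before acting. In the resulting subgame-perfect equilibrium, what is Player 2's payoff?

20

R best-responds to each possible Player 2 move:
- W: R compares 14, 13, 5, 18 and picks D; Player 2 would get 14.
- X: R compares 5, 7, 0, 18 and picks D; Player 2 would get 1.
- Y: R compares 3, 4, 11, 4 and picks C; Player 2 would get 20.
- Z: R compares 8, 10, 5, 20 and picks D; Player 2 would get 3.
Among 14, 1, 20, 3, the best is 20 at Y. Subgame-perfect outcome: (C, Y) with payoffs (11, 20).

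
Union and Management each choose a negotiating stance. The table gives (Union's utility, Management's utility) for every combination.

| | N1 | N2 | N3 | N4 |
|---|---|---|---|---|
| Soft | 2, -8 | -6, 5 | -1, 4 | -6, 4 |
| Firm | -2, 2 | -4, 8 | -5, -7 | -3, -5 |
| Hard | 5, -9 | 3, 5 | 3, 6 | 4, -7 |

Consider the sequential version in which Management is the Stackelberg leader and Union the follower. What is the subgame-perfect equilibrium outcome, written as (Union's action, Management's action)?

(Hard, N3)

Work backward from Union's decision.
- N1: BR = Hard, leader payoff -9.
- N2: BR = Hard, leader payoff 5.
- N3: BR = Hard, leader payoff 6.
- N4: BR = Hard, leader payoff -7.
Maximizing over -9, 5, 6, -7, Management chooses N3. Subgame-perfect outcome: (Hard, N3) with payoffs (3, 6).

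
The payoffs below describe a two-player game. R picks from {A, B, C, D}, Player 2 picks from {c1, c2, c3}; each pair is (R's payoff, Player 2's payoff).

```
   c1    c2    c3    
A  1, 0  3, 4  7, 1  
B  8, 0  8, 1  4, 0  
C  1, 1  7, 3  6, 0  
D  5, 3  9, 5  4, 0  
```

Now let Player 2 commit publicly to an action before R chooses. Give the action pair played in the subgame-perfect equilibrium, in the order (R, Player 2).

Work backward from R's decision.
- c1: BR = B, leader payoff 0.
- c2: BR = D, leader payoff 5.
- c3: BR = A, leader payoff 1.
Player 2's induced payoffs are 0, 5, 1, so Player 2 commits to c2. Subgame-perfect outcome: (D, c2) with payoffs (9, 5).

(D, c2)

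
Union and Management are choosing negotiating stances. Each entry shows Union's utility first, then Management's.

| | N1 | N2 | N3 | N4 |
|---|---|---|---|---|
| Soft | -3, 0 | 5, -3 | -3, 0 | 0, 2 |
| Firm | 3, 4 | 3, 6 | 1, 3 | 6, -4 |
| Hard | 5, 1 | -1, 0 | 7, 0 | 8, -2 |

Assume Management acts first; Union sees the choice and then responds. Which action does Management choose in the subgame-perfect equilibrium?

N1

Backward induction with Management moving first.
- N1: Union compares -3, 3, 5 and picks Hard; Management would get 1.
- N2: Union compares 5, 3, -1 and picks Soft; Management would get -3.
- N3: Union compares -3, 1, 7 and picks Hard; Management would get 0.
- N4: Union compares 0, 6, 8 and picks Hard; Management would get -2.
Among 1, -3, 0, -2, the best is 1 at N1. Subgame-perfect outcome: (Hard, N1) with payoffs (5, 1).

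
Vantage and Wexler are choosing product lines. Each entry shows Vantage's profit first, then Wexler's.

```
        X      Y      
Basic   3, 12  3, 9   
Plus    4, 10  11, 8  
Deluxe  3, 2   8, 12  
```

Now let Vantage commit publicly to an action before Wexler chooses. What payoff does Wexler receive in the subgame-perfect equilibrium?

12

Solve by backward induction (Vantage leads).
- Basic → Wexler plays X (best of 12, 9); Vantage gets 3.
- Plus → Wexler plays X (best of 10, 8); Vantage gets 4.
- Deluxe → Wexler plays Y (best of 2, 12); Vantage gets 8.
Among 3, 4, 8, the best is 8 at Deluxe. Subgame-perfect outcome: (Deluxe, Y) with payoffs (8, 12).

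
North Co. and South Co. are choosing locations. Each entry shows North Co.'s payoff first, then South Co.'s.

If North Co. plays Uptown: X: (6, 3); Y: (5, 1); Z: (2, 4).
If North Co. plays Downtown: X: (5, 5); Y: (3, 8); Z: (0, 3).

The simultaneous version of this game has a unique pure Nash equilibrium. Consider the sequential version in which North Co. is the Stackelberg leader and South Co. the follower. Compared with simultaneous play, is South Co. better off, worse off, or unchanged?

better off

South Co. best-responds to each possible North Co. move:
- Uptown: BR = Z, leader payoff 2.
- Downtown: BR = Y, leader payoff 3.
Among 2, 3, the best is 3 at Downtown. Subgame-perfect outcome: (Downtown, Y) with payoffs (3, 8).
For the simultaneous game, intersect best replies.
North Co.'s best replies: X→Uptown; Y→Uptown; Z→Uptown.
South Co.'s best replies: Uptown→Z; Downtown→Y.
The unique mutual best reply is (Uptown, Z), giving (2, 4).
South Co. earns 8 sequentially versus 4 at the Nash outcome: better off.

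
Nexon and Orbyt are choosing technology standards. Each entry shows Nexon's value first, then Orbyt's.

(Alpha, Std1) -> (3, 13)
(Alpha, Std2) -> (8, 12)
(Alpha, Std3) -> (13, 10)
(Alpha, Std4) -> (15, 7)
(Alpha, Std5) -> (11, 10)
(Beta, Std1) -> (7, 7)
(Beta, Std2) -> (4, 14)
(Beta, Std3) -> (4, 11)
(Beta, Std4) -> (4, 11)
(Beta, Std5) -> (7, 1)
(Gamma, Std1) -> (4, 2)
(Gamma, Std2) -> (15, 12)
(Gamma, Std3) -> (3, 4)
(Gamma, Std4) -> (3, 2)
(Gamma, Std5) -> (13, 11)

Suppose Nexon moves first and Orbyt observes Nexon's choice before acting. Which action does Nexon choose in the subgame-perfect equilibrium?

Gamma

Solve by backward induction (Nexon leads).
- Alpha → Orbyt plays Std1 (best of 13, 12, 10, 7, 10); Nexon gets 3.
- Beta → Orbyt plays Std2 (best of 7, 14, 11, 11, 1); Nexon gets 4.
- Gamma → Orbyt plays Std2 (best of 2, 12, 4, 2, 11); Nexon gets 15.
Nexon's induced payoffs are 3, 4, 15, so Nexon commits to Gamma. Subgame-perfect outcome: (Gamma, Std2) with payoffs (15, 12).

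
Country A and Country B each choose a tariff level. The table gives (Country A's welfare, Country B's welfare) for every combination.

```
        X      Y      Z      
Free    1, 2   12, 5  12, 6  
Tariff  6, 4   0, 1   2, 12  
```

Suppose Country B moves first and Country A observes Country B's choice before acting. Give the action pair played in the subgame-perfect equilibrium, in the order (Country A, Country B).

Solve by backward induction (Country B leads).
- X: Country A compares 1, 6 and picks Tariff; Country B would get 4.
- Y: Country A compares 12, 0 and picks Free; Country B would get 5.
- Z: Country A compares 12, 2 and picks Free; Country B would get 6.
Country B's induced payoffs are 4, 5, 6, so Country B commits to Z. Subgame-perfect outcome: (Free, Z) with payoffs (12, 6).

(Free, Z)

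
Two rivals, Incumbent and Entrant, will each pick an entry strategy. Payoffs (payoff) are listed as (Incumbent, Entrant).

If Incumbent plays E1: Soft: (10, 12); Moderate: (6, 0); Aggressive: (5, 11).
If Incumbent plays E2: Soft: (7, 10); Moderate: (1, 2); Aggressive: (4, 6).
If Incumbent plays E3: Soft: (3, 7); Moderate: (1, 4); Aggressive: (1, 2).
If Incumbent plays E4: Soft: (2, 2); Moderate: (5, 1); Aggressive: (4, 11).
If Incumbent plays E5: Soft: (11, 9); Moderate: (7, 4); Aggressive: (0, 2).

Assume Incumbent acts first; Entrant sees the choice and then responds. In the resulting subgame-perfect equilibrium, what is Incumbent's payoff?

Work backward from Entrant's decision.
- E1: Entrant compares 12, 0, 11 and picks Soft; Incumbent would get 10.
- E2: Entrant compares 10, 2, 6 and picks Soft; Incumbent would get 7.
- E3: Entrant compares 7, 4, 2 and picks Soft; Incumbent would get 3.
- E4: Entrant compares 2, 1, 11 and picks Aggressive; Incumbent would get 4.
- E5: Entrant compares 9, 4, 2 and picks Soft; Incumbent would get 11.
Maximizing over 10, 7, 3, 4, 11, Incumbent chooses E5. Subgame-perfect outcome: (E5, Soft) with payoffs (11, 9).

11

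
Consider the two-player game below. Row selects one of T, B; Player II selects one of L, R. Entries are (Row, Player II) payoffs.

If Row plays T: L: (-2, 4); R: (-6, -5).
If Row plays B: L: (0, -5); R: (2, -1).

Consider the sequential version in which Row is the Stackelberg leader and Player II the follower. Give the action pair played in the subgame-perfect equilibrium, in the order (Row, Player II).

(B, R)

Work backward from Player II's decision.
- T → Player II plays L (best of 4, -5); Row gets -2.
- B → Player II plays R (best of -5, -1); Row gets 2.
Maximizing over -2, 2, Row chooses B. Subgame-perfect outcome: (B, R) with payoffs (2, -1).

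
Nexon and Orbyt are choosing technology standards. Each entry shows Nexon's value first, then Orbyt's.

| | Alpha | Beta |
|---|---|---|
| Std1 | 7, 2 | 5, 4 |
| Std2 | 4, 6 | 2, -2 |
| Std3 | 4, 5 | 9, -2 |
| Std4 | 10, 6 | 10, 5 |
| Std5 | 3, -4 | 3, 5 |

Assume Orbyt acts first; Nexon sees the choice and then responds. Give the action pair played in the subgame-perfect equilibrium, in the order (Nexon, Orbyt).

Backward induction with Orbyt moving first.
- Alpha: Nexon compares 7, 4, 4, 10, 3 and picks Std4; Orbyt would get 6.
- Beta: Nexon compares 5, 2, 9, 10, 3 and picks Std4; Orbyt would get 5.
Among 6, 5, the best is 6 at Alpha. Subgame-perfect outcome: (Std4, Alpha) with payoffs (10, 6).

(Std4, Alpha)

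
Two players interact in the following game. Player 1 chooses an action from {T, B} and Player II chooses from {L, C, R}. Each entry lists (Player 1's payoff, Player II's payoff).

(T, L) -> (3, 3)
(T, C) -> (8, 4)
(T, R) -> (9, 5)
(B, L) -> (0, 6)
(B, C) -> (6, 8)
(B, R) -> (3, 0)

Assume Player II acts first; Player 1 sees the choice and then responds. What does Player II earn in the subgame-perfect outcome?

5

Backward induction with Player II moving first.
- L: BR = T, leader payoff 3.
- C: BR = T, leader payoff 4.
- R: BR = T, leader payoff 5.
Player II's induced payoffs are 3, 4, 5, so Player II commits to R. Subgame-perfect outcome: (T, R) with payoffs (9, 5).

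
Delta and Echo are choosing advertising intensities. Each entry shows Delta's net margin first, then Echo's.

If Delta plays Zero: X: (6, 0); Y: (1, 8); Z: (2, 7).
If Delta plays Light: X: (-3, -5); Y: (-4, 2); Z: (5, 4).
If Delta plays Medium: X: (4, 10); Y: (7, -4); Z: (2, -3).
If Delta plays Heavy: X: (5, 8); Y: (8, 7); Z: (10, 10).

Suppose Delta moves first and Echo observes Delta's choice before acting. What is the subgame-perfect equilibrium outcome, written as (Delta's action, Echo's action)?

(Heavy, Z)

Work backward from Echo's decision.
- Zero: BR = Y, leader payoff 1.
- Light: BR = Z, leader payoff 5.
- Medium: BR = X, leader payoff 4.
- Heavy: BR = Z, leader payoff 10.
Among 1, 5, 4, 10, the best is 10 at Heavy. Subgame-perfect outcome: (Heavy, Z) with payoffs (10, 10).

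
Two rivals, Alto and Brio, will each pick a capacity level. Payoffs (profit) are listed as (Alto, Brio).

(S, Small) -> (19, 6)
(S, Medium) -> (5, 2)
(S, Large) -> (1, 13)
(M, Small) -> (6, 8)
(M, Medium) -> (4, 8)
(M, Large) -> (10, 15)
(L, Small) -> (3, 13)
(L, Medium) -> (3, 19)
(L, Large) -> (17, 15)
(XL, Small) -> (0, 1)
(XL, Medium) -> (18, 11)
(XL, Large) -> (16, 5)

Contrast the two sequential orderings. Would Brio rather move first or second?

first

If Alto leads: Brio's best replies are S→Large, M→Large, L→Medium, XL→Medium; Alto's induced payoffs 1, 10, 3, 18; outcome (XL, Medium), payoffs (18, 11).
If Brio leads: Alto's best replies are Small→S, Medium→XL, Large→L; Brio's induced payoffs 6, 11, 15; outcome (L, Large), payoffs (17, 15).
Brio gets 15 moving first and 11 moving second, so Brio prefers to move first.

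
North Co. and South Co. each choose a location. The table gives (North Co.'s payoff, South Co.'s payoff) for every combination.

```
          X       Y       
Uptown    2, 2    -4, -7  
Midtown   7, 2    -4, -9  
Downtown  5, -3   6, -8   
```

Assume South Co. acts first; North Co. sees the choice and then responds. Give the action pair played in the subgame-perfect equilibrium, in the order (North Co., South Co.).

(Midtown, X)

North Co. best-responds to each possible South Co. move:
- X → North Co. plays Midtown (best of 2, 7, 5); South Co. gets 2.
- Y → North Co. plays Downtown (best of -4, -4, 6); South Co. gets -8.
South Co.'s induced payoffs are 2, -8, so South Co. commits to X. Subgame-perfect outcome: (Midtown, X) with payoffs (7, 2).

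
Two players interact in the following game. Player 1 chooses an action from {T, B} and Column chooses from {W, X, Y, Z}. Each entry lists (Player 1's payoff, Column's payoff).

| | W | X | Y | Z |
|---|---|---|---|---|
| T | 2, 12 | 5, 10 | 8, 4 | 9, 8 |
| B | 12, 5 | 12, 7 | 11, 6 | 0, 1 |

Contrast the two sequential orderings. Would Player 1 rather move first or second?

If Player 1 leads: Column's best replies are T→W, B→X; Player 1's induced payoffs 2, 12; outcome (B, X), payoffs (12, 7).
If Column leads: Player 1's best replies are W→B, X→B, Y→B, Z→T; Column's induced payoffs 5, 7, 6, 8; outcome (T, Z), payoffs (9, 8).
Player 1 gets 12 moving first and 9 moving second, so Player 1 prefers to move first.

first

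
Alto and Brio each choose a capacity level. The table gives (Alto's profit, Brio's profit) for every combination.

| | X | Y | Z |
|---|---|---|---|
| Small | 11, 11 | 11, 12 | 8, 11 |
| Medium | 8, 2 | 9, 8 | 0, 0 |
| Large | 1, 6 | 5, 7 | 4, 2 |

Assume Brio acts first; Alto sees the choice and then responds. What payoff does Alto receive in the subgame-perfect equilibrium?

Alto best-responds to each possible Brio move:
- X: Alto compares 11, 8, 1 and picks Small; Brio would get 11.
- Y: Alto compares 11, 9, 5 and picks Small; Brio would get 12.
- Z: Alto compares 8, 0, 4 and picks Small; Brio would get 11.
Among 11, 12, 11, the best is 12 at Y. Subgame-perfect outcome: (Small, Y) with payoffs (11, 12).

11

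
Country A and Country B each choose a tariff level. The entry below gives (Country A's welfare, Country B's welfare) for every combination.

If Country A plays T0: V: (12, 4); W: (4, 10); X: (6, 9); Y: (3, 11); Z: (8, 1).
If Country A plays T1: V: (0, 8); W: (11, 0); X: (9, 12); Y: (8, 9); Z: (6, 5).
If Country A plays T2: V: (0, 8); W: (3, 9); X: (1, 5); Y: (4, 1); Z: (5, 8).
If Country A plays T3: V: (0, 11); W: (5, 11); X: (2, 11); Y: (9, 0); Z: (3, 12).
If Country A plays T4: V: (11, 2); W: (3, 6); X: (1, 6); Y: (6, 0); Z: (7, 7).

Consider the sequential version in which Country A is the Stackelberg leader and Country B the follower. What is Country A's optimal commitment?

T1

Backward induction with Country A moving first.
- T0 → Country B plays Y (best of 4, 10, 9, 11, 1); Country A gets 3.
- T1 → Country B plays X (best of 8, 0, 12, 9, 5); Country A gets 9.
- T2 → Country B plays W (best of 8, 9, 5, 1, 8); Country A gets 3.
- T3 → Country B plays Z (best of 11, 11, 11, 0, 12); Country A gets 3.
- T4 → Country B plays Z (best of 2, 6, 6, 0, 7); Country A gets 7.
Country A's induced payoffs are 3, 9, 3, 3, 7, so Country A commits to T1. Subgame-perfect outcome: (T1, X) with payoffs (9, 12).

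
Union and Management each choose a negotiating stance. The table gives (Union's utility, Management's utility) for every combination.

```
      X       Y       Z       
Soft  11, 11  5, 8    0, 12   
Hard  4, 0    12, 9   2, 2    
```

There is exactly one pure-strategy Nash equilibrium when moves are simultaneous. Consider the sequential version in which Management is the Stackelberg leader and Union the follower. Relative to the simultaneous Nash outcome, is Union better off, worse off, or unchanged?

worse off

Work backward from Union's decision.
- X: Union compares 11, 4 and picks Soft; Management would get 11.
- Y: Union compares 5, 12 and picks Hard; Management would get 9.
- Z: Union compares 0, 2 and picks Hard; Management would get 2.
Management's induced payoffs are 11, 9, 2, so Management commits to X. Subgame-perfect outcome: (Soft, X) with payoffs (11, 11).
Under simultaneous play:
Union's best replies: X→Soft; Y→Hard; Z→Hard.
Management's best replies: Soft→Z; Hard→Y.
The unique mutual best reply is (Hard, Y), giving (12, 9).
Union earns 11 sequentially versus 12 at the Nash outcome: worse off.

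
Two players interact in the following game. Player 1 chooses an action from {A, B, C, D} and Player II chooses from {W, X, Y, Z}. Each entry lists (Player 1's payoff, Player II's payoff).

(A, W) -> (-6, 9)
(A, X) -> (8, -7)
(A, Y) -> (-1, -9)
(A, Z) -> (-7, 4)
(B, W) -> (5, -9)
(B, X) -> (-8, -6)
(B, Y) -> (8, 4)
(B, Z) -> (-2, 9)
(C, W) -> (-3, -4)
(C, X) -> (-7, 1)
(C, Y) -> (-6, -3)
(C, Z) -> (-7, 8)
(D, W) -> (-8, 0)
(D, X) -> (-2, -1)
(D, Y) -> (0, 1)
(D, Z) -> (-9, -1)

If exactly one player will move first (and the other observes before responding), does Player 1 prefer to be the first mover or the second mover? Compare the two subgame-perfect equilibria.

If Player 1 leads: Player II's best replies are A→W, B→Z, C→Z, D→Y; Player 1's induced payoffs -6, -2, -7, 0; outcome (D, Y), payoffs (0, 1).
If Player II leads: Player 1's best replies are W→B, X→A, Y→B, Z→B; Player II's induced payoffs -9, -7, 4, 9; outcome (B, Z), payoffs (-2, 9).
Player 1 gets 0 moving first and -2 moving second, so Player 1 prefers to move first.

first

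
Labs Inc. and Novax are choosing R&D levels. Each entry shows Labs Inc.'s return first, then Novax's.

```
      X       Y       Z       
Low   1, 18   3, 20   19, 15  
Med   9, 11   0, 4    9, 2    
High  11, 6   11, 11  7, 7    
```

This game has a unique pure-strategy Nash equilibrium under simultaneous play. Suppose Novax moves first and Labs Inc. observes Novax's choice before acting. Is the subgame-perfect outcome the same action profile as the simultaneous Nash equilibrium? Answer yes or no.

Work backward from Labs Inc.'s decision.
- X: Labs Inc. compares 1, 9, 11 and picks High; Novax would get 6.
- Y: Labs Inc. compares 3, 0, 11 and picks High; Novax would get 11.
- Z: Labs Inc. compares 19, 9, 7 and picks Low; Novax would get 15.
Among 6, 11, 15, the best is 15 at Z. Subgame-perfect outcome: (Low, Z) with payoffs (19, 15).
Under simultaneous play:
Labs Inc.'s best replies: X→High; Y→High; Z→Low.
Novax's best replies: Low→Y; Med→X; High→Y.
Only (High, Y) has each player best-responding; Nash payoffs (11, 11).
Sequential outcome (Low, Z) differs from the Nash profile (High, Y).

no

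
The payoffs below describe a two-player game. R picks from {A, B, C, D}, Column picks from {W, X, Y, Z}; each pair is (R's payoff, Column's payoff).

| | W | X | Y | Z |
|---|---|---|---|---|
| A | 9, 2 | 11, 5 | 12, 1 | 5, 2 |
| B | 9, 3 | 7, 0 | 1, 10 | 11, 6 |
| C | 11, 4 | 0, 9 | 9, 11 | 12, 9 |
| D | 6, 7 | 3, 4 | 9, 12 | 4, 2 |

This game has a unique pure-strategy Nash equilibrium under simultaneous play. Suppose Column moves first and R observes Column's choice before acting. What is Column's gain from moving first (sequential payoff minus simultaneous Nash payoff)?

R best-responds to each possible Column move:
- W: R compares 9, 9, 11, 6 and picks C; Column would get 4.
- X: R compares 11, 7, 0, 3 and picks A; Column would get 5.
- Y: R compares 12, 1, 9, 9 and picks A; Column would get 1.
- Z: R compares 5, 11, 12, 4 and picks C; Column would get 9.
Column's induced payoffs are 4, 5, 1, 9, so Column commits to Z. Subgame-perfect outcome: (C, Z) with payoffs (12, 9).
Under simultaneous play:
R's best replies: W→C; X→A; Y→A; Z→C.
Column's best replies: A→X; B→Y; C→Y; D→Y.
Only (A, X) has each player best-responding; Nash payoffs (11, 5).
Column's commitment gain: 9 − 5 = 4.

4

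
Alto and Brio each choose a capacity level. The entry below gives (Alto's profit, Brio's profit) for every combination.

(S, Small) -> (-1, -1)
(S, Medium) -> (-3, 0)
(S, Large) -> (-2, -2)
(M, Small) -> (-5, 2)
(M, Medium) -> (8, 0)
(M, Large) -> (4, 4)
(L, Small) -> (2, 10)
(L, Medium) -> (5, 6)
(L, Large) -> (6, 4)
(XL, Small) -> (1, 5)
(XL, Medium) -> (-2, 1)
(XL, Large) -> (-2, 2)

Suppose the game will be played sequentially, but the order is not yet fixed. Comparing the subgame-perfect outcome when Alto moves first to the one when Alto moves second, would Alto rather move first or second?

first

If Alto leads: Brio's best replies are S→Medium, M→Large, L→Small, XL→Small; Alto's induced payoffs -3, 4, 2, 1; outcome (M, Large), payoffs (4, 4).
If Brio leads: Alto's best replies are Small→L, Medium→M, Large→L; Brio's induced payoffs 10, 0, 4; outcome (L, Small), payoffs (2, 10).
Alto gets 4 moving first and 2 moving second, so Alto prefers to move first.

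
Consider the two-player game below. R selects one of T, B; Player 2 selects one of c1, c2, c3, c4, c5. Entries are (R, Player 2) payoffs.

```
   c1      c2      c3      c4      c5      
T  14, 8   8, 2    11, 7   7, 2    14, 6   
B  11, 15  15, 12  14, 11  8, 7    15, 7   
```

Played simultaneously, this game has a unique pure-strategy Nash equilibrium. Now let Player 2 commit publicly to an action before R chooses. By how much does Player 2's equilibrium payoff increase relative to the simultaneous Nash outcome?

Solve by backward induction (Player 2 leads).
- c1: BR = T, leader payoff 8.
- c2: BR = B, leader payoff 12.
- c3: BR = B, leader payoff 11.
- c4: BR = B, leader payoff 7.
- c5: BR = B, leader payoff 7.
Player 2's induced payoffs are 8, 12, 11, 7, 7, so Player 2 commits to c2. Subgame-perfect outcome: (B, c2) with payoffs (15, 12).
Now find the simultaneous Nash equilibrium.
R's best replies: c1→T; c2→B; c3→B; c4→B; c5→B.
Player 2's best replies: T→c1; B→c1.
Only (T, c1) has each player best-responding; Nash payoffs (14, 8).
Player 2's commitment gain: 12 − 8 = 4.

4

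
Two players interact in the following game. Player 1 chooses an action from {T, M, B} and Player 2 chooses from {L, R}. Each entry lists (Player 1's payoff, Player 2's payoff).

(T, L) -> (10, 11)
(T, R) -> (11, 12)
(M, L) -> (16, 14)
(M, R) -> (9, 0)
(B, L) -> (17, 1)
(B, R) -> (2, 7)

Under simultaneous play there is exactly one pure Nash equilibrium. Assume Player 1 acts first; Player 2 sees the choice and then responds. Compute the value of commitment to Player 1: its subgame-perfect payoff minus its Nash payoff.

Solve by backward induction (Player 1 leads).
- T: Player 2 compares 11, 12 and picks R; Player 1 would get 11.
- M: Player 2 compares 14, 0 and picks L; Player 1 would get 16.
- B: Player 2 compares 1, 7 and picks R; Player 1 would get 2.
Maximizing over 11, 16, 2, Player 1 chooses M. Subgame-perfect outcome: (M, L) with payoffs (16, 14).
For the simultaneous game, intersect best replies.
Player 1's best replies: L→B; R→T.
Player 2's best replies: T→R; M→L; B→R.
Only (T, R) has each player best-responding; Nash payoffs (11, 12).
Player 1's commitment gain: 16 − 11 = 5.

5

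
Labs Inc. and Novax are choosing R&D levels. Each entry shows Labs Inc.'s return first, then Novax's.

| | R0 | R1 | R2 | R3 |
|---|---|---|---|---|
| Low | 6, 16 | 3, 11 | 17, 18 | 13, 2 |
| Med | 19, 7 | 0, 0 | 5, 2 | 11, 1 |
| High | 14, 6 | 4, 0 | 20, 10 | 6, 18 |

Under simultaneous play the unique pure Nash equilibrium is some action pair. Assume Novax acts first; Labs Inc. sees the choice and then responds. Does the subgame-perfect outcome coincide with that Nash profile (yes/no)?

no

Backward induction with Novax moving first.
- R0: Labs Inc. compares 6, 19, 14 and picks Med; Novax would get 7.
- R1: Labs Inc. compares 3, 0, 4 and picks High; Novax would get 0.
- R2: Labs Inc. compares 17, 5, 20 and picks High; Novax would get 10.
- R3: Labs Inc. compares 13, 11, 6 and picks Low; Novax would get 2.
Maximizing over 7, 0, 10, 2, Novax chooses R2. Subgame-perfect outcome: (High, R2) with payoffs (20, 10).
Now find the simultaneous Nash equilibrium.
Labs Inc.'s best replies: R0→Med; R1→High; R2→High; R3→Low.
Novax's best replies: Low→R2; Med→R0; High→R3.
Only (Med, R0) has each player best-responding; Nash payoffs (19, 7).
Sequential outcome (High, R2) differs from the Nash profile (Med, R0).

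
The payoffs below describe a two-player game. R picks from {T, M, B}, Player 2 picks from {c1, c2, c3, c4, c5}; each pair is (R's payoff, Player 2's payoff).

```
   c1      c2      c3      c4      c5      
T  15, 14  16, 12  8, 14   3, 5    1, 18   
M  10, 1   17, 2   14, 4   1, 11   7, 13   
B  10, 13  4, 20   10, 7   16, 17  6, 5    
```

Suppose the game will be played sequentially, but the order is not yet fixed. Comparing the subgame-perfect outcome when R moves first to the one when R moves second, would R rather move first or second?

If R leads: Player 2's best replies are T→c5, M→c5, B→c2; R's induced payoffs 1, 7, 4; outcome (M, c5), payoffs (7, 13).
If Player 2 leads: R's best replies are c1→T, c2→M, c3→M, c4→B, c5→M; Player 2's induced payoffs 14, 2, 4, 17, 13; outcome (B, c4), payoffs (16, 17).
R gets 7 moving first and 16 moving second, so R prefers to move second.

second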